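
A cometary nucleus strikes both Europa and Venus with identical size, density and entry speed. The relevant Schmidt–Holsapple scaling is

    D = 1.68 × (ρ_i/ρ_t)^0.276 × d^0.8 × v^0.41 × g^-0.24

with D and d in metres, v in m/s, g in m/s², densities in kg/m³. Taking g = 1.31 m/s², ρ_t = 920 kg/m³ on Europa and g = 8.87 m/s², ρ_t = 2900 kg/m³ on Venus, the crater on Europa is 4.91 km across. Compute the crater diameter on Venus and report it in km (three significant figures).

D ≈ 2.26 km

The impactor-only factors (d, v, ρ_i) cancel in the ratio, leaving D_Venus/D_Europa = (g_Venus/g_Europa)^-0.24 · (ρ_t,Europa/ρ_t,Venus)^0.276.
(8.87/1.31)^-0.24 = 6.771^-0.24 = 0.6319
(920/2900)^0.276 = 0.3172^0.276 = 0.7284
Ratio = 0.6319 × 0.7284 = 0.4603
D_Venus = 0.4603 × 4.91 km = 2.26 km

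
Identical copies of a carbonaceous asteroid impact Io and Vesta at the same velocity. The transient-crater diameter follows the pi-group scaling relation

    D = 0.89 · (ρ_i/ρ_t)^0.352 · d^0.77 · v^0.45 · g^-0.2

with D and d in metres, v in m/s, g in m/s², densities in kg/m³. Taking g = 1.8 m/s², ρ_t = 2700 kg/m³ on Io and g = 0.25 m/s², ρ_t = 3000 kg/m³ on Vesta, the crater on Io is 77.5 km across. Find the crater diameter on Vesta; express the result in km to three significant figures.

D ≈ 111 km

The impactor-only factors (d, v, ρ_i) cancel in the ratio, leaving D_Vesta/D_Io = (g_Vesta/g_Io)^-0.2 · (ρ_t,Io/ρ_t,Vesta)^0.352.
(0.25/1.8)^-0.2 = 0.1389^-0.2 = 1.484
(2700/3000)^0.352 = 0.9000^0.352 = 0.9636
Ratio = 1.484 × 0.9636 = 1.430
D_Vesta = 1.430 × 77.5 km = 111 km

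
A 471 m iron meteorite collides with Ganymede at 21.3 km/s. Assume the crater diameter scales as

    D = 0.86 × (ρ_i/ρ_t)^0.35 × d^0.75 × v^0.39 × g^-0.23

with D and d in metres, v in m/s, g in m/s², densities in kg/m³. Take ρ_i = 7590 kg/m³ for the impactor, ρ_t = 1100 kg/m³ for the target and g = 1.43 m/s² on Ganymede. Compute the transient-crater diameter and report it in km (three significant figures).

In SI units: v = 21300 m/s.
(ρ_i/ρ_t)^0.35 = (7590/1100)^0.35 = 1.966
d^0.75 = 471^0.75 = 101.1
v^0.39 = 21300^0.39 = 48.76
g^-0.23 = 1.43^-0.23 = 0.9210
D = 0.86 × 1.966 × 101.1 × 48.76 × 0.9210 = 7676 m
   = 7.676 km

D ≈ 7.68 km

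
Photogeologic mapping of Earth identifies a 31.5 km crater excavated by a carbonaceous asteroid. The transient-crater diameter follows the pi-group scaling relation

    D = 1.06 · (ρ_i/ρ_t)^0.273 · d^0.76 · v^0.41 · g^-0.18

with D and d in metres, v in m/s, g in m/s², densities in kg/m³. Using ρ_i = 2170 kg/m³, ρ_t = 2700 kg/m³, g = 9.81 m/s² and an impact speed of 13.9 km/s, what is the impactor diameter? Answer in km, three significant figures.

Rearranging for d: d = [D / (1.06 · (2170/2700)^0.273 · 13900^0.41 · 9.81^-0.18)]^(1/0.76).
D = 31500 m.
(2170/2700)^0.273 = 0.9421
13900^0.41 = 49.96
9.81^-0.18 = 0.6630
Denominator = 1.06 × 0.9421 × 49.96 × 0.6630 = 33.08
D / 33.08 = 31500 / 33.08 = 952.2
d = 952.2^(1/0.76) = 952.2^1.3158 = 8306 m

d ≈ 8.31 km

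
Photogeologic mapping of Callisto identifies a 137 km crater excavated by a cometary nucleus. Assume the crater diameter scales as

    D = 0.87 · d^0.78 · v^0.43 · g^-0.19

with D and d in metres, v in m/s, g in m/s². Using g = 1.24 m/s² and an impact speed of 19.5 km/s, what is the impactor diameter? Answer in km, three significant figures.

d ≈ 20.9 km

Rearranging for d: d = [D / (0.87 · 19500^0.43 · 1.24^-0.19)]^(1/0.78).
D = 137000 m.
19500^0.43 = 69.94
1.24^-0.19 = 0.9600
Denominator = 0.87 × 69.94 × 0.9600 = 58.41
D / 58.41 = 137000 / 58.41 = 2345
d = 2345^(1/0.78) = 2345^1.2821 = 20934 m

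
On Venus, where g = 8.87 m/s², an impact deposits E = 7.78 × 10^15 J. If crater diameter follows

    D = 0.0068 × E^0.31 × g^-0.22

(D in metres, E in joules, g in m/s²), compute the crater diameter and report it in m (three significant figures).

E^0.31 = (7.78 × 10^15)^0.31 = 8.437 × 10^4
g^-0.22 = 8.87^-0.22 = 0.6187
D = 0.0068 × 8.437 × 10^4 × 0.6187 = 355.0 m

D ≈ 355 m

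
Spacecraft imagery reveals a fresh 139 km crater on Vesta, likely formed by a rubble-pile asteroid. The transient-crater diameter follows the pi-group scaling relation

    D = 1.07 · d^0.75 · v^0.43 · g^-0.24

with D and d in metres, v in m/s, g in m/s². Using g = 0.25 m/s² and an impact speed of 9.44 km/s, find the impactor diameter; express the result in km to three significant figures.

d ≈ 22.2 km

Rearranging for d: d = [D / (1.07 · 9440^0.43 · 0.25^-0.24)]^(1/0.75).
D = 139000 m.
9440^0.43 = 51.20
0.25^-0.24 = 1.395
Denominator = 1.07 × 51.20 × 1.395 = 76.42
D / 76.42 = 139000 / 76.42 = 1819
d = 1819^(1/0.75) = 1819^1.3333 = 22199 m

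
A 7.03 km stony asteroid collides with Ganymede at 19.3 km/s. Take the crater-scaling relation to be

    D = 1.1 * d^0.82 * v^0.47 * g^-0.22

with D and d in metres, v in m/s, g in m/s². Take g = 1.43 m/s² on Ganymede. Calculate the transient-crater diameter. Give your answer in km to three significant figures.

D ≈ 150 km

In SI units: d = 7030 m, v = 19300 m/s.
d^0.82 = 7030^0.82 = 1427
v^0.47 = 19300^0.47 = 103.3
g^-0.22 = 1.43^-0.22 = 0.9243
D = 1.1 × 1427 × 103.3 × 0.9243 = 1.499 × 10^5 m
   = 149.9 km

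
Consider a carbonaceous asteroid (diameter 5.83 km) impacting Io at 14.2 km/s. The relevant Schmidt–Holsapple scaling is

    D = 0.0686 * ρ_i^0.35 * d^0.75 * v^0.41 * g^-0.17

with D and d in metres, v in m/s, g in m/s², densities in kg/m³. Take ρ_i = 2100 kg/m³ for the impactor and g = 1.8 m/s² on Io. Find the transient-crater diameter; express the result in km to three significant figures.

In SI units: d = 5830 m, v = 14200 m/s.
ρ_i^0.35 = 2100^0.35 = 14.55
d^0.75 = 5830^0.75 = 667.2
v^0.41 = 14200^0.41 = 50.40
g^-0.17 = 1.8^-0.17 = 0.9049
D = 0.0686 × 14.55 × 667.2 × 50.40 × 0.9049 = 30372 m
   = 30.37 km

D ≈ 30.4 km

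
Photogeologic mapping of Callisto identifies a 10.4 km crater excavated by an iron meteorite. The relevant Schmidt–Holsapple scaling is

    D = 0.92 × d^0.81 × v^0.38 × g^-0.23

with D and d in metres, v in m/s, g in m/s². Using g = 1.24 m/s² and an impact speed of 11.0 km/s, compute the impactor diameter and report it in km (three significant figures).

d ≈ 1.36 km

Rearranging for d: d = [D / (0.92 · 11000^0.38 · 1.24^-0.23)]^(1/0.81).
D = 10400 m.
11000^0.38 = 34.33
1.24^-0.23 = 0.9517
Denominator = 0.92 × 34.33 × 0.9517 = 30.06
D / 30.06 = 10400 / 30.06 = 346.0
d = 346.0^(1/0.81) = 346.0^1.2346 = 1364 m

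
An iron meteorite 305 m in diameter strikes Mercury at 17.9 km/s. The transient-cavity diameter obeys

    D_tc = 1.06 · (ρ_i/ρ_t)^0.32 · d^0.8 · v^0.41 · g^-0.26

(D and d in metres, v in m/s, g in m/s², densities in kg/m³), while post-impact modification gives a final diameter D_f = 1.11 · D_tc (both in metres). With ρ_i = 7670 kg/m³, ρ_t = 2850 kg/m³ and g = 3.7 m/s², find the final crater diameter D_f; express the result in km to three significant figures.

v = 17900 m/s.
(ρ_i/ρ_t)^0.32 = (7670/2850)^0.32 = 1.373
d^0.8 = 305^0.8 = 97.15
v^0.41 = 17900^0.41 = 55.42
g^-0.26 = 3.7^-0.26 = 0.7117
D_tc = 1.06 × 1.373 × 97.15 × 55.42 × 0.7117 = 5577 m
D_f = 1.11 × 5577 = 6190 m
     = 6.190 km

D_f ≈ 6.19 km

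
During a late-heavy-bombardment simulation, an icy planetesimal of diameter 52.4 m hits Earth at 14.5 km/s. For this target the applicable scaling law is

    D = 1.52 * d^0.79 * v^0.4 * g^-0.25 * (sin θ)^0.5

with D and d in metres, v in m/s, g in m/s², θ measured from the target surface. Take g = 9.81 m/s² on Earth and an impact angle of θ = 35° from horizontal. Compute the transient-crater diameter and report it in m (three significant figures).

In SI units: v = 14500 m/s.
d^0.79 = 52.4^0.79 = 22.82
v^0.4 = 14500^0.4 = 46.19
g^-0.25 = 9.81^-0.25 = 0.5650
(sin 35°)^0.5 = 0.5736^0.5 = 0.7574
D = 1.52 × 22.82 × 46.19 × 0.5650 × 0.7574 = 685.6 m

D ≈ 686 m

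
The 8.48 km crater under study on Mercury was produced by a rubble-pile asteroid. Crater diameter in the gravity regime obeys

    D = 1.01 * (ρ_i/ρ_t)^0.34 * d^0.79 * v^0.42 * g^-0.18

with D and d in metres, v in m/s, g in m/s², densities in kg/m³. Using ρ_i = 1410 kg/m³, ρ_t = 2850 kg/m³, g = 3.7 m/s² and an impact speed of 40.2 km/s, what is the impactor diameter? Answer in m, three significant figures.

d ≈ 603 m

Rearranging for d: d = [D / (1.01 · (1410/2850)^0.34 · 40200^0.42 · 3.7^-0.18)]^(1/0.79).
D = 8480 m.
(1410/2850)^0.34 = 0.7872
40200^0.42 = 85.86
3.7^-0.18 = 0.7902
Denominator = 1.01 × 0.7872 × 85.86 × 0.7902 = 53.94
D / 53.94 = 8480 / 53.94 = 157.2
d = 157.2^(1/0.79) = 157.2^1.2658 = 602.9 m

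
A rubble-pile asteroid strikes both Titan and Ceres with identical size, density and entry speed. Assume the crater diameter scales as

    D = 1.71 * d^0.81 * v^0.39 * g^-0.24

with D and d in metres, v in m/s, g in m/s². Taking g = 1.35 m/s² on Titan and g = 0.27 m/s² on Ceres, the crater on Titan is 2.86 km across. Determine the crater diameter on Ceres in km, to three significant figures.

D ≈ 4.21 km

All impactor-dependent factors cancel in the ratio, leaving D_Ceres/D_Titan = (g_Ceres/g_Titan)^-0.24.
(0.27/1.35)^-0.24 = 0.2000^-0.24 = 1.471
D_Ceres = 1.471 × 2.86 km = 4.21 km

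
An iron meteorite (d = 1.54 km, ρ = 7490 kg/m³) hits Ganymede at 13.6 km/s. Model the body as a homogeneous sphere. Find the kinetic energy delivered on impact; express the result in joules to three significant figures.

E ≈ 1.32 × 10^21 J

d = 1540 m; v = 13600 m/s.
Mass m = (π/6) ρ d³ = (π/6) × 7490 × (1540)³ = 1.432 × 10^13 kg
E = ½ m v² = 0.5 × 1.432 × 10^13 × (13600)² = 1.324 × 10^21 J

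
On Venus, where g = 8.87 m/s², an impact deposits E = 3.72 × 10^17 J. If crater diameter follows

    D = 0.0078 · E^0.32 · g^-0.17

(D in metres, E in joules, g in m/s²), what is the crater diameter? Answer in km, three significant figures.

E^0.32 = (3.72 × 10^17)^0.32 = 4.193 × 10^5
g^-0.17 = 8.87^-0.17 = 0.6900
D = 0.0078 × 4.193 × 10^5 × 0.6900 = 2257 m
   = 2.257 km

D ≈ 2.26 km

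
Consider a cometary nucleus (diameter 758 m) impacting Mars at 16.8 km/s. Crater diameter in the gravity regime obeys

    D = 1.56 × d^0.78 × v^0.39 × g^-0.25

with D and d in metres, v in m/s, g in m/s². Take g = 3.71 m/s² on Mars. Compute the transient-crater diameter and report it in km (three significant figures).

D ≈ 8.81 km

In SI units: v = 16800 m/s.
d^0.78 = 758^0.78 = 176.3
v^0.39 = 16800^0.39 = 44.45
g^-0.25 = 3.71^-0.25 = 0.7205
D = 1.56 × 176.3 × 44.45 × 0.7205 = 8808 m
   = 8.808 km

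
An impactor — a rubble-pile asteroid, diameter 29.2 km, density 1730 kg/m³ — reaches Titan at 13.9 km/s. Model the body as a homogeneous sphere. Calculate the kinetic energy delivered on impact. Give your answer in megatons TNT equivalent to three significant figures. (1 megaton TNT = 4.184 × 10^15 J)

E ≈ 5.21 × 10^8 Mt TNT

d = 29200 m; v = 13900 m/s.
Mass m = (π/6) ρ d³ = (π/6) × 1730 × (29200)³ = 2.255 × 10^16 kg
E = ½ m v² = 0.5 × 2.255 × 10^16 × (13900)² = 2.178 × 10^24 J
   = 2.178 × 10^24 / 4.184×10^15 = 5.206 × 10^8 Mt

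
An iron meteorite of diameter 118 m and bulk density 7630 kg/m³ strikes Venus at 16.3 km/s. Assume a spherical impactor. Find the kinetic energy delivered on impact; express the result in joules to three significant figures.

E ≈ 8.72 × 10^17 J

v = 16300 m/s.
Mass m = (π/6) ρ d³ = (π/6) × 7630 × (118)³ = 6.564 × 10^9 kg
E = ½ m v² = 0.5 × 6.564 × 10^9 × (16300)² = 8.720 × 10^17 J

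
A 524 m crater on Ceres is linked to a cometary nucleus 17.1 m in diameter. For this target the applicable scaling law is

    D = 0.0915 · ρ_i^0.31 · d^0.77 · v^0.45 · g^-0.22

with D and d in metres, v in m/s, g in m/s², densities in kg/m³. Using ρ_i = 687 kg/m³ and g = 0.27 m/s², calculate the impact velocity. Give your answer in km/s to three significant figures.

v ≈ 10.2 km/s

Rearranging for v: v = [D / (0.0915 · 687^0.31 · 17.1^0.77 · 0.27^-0.22)]^(1/0.45).
687^0.31 = 7.576
17.1^0.77 = 8.900
0.27^-0.22 = 1.334
Denominator = 0.0915 × 7.576 × 8.900 × 1.334 = 8.230
D / 8.230 = 524 / 8.230 = 63.67
v = 63.67^(1/0.45) = 63.67^2.2222 = 10202 m/s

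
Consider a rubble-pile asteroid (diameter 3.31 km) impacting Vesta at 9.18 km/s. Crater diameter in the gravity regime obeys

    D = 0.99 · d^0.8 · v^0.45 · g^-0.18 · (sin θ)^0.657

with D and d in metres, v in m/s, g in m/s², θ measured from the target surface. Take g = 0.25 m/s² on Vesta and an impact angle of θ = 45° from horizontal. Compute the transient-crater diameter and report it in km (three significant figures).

D ≈ 40.2 km

In SI units: d = 3310 m, v = 9180 m/s.
d^0.8 = 3310^0.8 = 654.4
v^0.45 = 9180^0.45 = 60.71
g^-0.18 = 0.25^-0.18 = 1.283
(sin 45°)^0.657 = 0.7071^0.657 = 0.7964
D = 0.99 × 654.4 × 60.71 × 1.283 × 0.7964 = 40188 m
   = 40.19 km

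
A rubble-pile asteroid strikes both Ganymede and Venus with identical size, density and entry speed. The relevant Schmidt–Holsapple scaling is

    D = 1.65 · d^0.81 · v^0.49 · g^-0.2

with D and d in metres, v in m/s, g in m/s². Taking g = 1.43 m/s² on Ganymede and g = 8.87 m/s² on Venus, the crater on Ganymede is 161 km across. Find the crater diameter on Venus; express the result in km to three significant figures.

All impactor-dependent factors cancel in the ratio, leaving D_Venus/D_Ganymede = (g_Venus/g_Ganymede)^-0.2.
(8.87/1.43)^-0.2 = 6.203^-0.2 = 0.6942
D_Venus = 0.6942 × 161 km = 112 km

D ≈ 112 km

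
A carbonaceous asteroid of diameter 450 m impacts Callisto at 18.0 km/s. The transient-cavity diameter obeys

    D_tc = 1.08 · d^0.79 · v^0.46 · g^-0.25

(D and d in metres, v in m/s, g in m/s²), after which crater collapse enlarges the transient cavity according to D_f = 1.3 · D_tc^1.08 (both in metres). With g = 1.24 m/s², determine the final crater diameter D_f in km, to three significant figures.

D_f ≈ 31.8 km

v = 18000 m/s.
d^0.79 = 450^0.79 = 124.7
v^0.46 = 18000^0.46 = 90.66
g^-0.25 = 1.24^-0.25 = 0.9476
D_tc = 1.08 × 124.7 × 90.66 × 0.9476 = 11570 m
D_f = 1.3 × (11570)^1.08 = 31794 m
     = 31.79 km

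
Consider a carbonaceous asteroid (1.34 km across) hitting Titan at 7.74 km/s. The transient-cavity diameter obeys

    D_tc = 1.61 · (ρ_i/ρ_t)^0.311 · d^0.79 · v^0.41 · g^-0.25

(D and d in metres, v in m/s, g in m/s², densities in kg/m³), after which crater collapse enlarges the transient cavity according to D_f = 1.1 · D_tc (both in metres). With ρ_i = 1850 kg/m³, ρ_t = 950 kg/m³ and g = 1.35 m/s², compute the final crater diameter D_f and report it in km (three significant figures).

In SI: d = 1340 m, v = 7740 m/s.
(ρ_i/ρ_t)^0.311 = (1850/950)^0.311 = 1.230
d^0.79 = 1340^0.79 = 295.4
v^0.41 = 7740^0.41 = 39.30
g^-0.25 = 1.35^-0.25 = 0.9277
D_tc = 1.61 × 1.230 × 295.4 × 39.30 × 0.9277 = 21330 m
D_f = 1.1 × 21330 = 23463 m
     = 23.46 km

D_f ≈ 23.5 km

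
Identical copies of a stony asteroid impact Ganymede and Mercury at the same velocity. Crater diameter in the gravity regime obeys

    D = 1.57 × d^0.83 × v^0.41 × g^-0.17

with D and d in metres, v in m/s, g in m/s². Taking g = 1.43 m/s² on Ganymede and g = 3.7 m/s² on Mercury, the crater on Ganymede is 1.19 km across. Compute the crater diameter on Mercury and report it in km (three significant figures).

All impactor-dependent factors cancel in the ratio, leaving D_Mercury/D_Ganymede = (g_Mercury/g_Ganymede)^-0.17.
(3.7/1.43)^-0.17 = 2.587^-0.17 = 0.8508
D_Mercury = 0.8508 × 1.19 km = 1.01 km

D ≈ 1.01 km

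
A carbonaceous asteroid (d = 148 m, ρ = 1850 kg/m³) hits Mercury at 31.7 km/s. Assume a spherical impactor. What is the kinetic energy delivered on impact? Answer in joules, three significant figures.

E ≈ 1.58 × 10^18 J

v = 31700 m/s.
Mass m = (π/6) ρ d³ = (π/6) × 1850 × (148)³ = 3.140 × 10^9 kg
E = ½ m v² = 0.5 × 3.140 × 10^9 × (31700)² = 1.578 × 10^18 J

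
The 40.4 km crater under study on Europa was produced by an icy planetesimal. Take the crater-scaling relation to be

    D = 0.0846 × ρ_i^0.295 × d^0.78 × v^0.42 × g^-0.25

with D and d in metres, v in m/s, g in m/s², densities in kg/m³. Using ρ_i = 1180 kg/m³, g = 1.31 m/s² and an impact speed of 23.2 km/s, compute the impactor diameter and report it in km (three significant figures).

d ≈ 6.40 km

Rearranging for d: d = [D / (0.0846 · 1180^0.295 · 23200^0.42 · 1.31^-0.25)]^(1/0.78).
D = 40400 m.
1180^0.295 = 8.058
23200^0.42 = 68.16
1.31^-0.25 = 0.9347
Denominator = 0.0846 × 8.058 × 68.16 × 0.9347 = 43.43
D / 43.43 = 40400 / 43.43 = 930.2
d = 930.2^(1/0.78) = 930.2^1.2821 = 6398 m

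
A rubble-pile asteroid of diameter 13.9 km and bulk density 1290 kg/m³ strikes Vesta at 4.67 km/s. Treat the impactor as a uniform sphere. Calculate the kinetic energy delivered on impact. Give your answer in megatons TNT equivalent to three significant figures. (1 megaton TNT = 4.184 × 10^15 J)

E ≈ 4.73 × 10^6 Mt TNT

d = 13900 m; v = 4670 m/s.
Mass m = (π/6) ρ d³ = (π/6) × 1290 × (13900)³ = 1.814 × 10^15 kg
E = ½ m v² = 0.5 × 1.814 × 10^15 × (4670)² = 1.978 × 10^22 J
   = 1.978 × 10^22 / 4.184×10^15 = 4.728 × 10^6 Mt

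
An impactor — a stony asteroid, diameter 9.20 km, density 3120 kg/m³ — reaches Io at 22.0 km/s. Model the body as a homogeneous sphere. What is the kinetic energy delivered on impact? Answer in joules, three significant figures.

E ≈ 3.08 × 10^23 J

d = 9200 m; v = 22000 m/s.
Mass m = (π/6) ρ d³ = (π/6) × 3120 × (9200)³ = 1.272 × 10^15 kg
E = ½ m v² = 0.5 × 1.272 × 10^15 × (22000)² = 3.078 × 10^23 J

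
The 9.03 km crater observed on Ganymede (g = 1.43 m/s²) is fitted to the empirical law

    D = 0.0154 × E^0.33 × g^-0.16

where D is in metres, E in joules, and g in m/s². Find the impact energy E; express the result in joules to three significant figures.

E ≈ 3.59 × 10^17 J

Rearranging: E = [D / (0.0154 · g^-0.16)]^(1/0.33).
D = 9030 m.
g^-0.16 = 1.43^-0.16 = 0.9444
D / (0.0154 × 0.9444) = 9030 / (0.01454) = 6.210 × 10^5
E = (6.210 × 10^5)^3.0303 = 3.588 × 10^17 J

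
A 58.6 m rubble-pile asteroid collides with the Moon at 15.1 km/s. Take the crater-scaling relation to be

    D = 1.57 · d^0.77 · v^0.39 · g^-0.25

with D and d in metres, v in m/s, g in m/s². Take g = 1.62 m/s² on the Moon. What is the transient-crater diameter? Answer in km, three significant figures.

D ≈ 1.36 km

In SI units: v = 15100 m/s.
d^0.77 = 58.6^0.77 = 22.98
v^0.39 = 15100^0.39 = 42.64
g^-0.25 = 1.62^-0.25 = 0.8864
D = 1.57 × 22.98 × 42.64 × 0.8864 = 1364 m
   = 1.364 km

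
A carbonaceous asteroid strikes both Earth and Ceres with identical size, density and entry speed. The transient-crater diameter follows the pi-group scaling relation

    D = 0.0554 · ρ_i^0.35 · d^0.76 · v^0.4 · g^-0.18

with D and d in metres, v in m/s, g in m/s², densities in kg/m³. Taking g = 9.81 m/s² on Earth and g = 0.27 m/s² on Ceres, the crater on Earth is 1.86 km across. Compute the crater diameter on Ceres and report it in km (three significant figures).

All impactor-dependent factors cancel in the ratio, leaving D_Ceres/D_Earth = (g_Ceres/g_Earth)^-0.18.
(0.27/9.81)^-0.18 = 0.02752^-0.18 = 1.909
D_Ceres = 1.909 × 1.86 km = 3.55 km

D ≈ 3.55 km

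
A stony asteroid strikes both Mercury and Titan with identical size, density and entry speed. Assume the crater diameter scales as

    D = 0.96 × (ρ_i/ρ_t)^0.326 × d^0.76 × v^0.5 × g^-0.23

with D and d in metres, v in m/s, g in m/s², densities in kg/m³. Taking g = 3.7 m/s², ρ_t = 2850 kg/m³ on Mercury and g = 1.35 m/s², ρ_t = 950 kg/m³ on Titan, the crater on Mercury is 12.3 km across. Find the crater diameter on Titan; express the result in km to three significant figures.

D ≈ 22.2 km

The impactor-only factors (d, v, ρ_i) cancel in the ratio, leaving D_Titan/D_Mercury = (g_Titan/g_Mercury)^-0.23 · (ρ_t,Mercury/ρ_t,Titan)^0.326.
(1.35/3.7)^-0.23 = 0.3649^-0.23 = 1.261
(2850/950)^0.326 = 3.000^0.326 = 1.431
Ratio = 1.261 × 1.431 = 1.804
D_Titan = 1.804 × 12.3 km = 22.2 km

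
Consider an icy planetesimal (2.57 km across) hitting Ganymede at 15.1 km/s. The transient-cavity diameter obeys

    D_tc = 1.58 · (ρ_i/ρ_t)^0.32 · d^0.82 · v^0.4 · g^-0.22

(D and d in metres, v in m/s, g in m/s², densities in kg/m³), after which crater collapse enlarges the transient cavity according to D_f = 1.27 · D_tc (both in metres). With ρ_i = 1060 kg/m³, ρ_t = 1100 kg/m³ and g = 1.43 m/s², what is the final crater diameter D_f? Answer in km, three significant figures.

In SI: d = 2570 m, v = 15100 m/s.
(ρ_i/ρ_t)^0.32 = (1060/1100)^0.32 = 0.9882
d^0.82 = 2570^0.82 = 625.4
v^0.4 = 15100^0.4 = 46.95
g^-0.22 = 1.43^-0.22 = 0.9243
D_tc = 1.58 × 0.9882 × 625.4 × 46.95 × 0.9243 = 42370 m
D_f = 1.27 × 42370 = 53810 m
     = 53.81 km

D_f ≈ 53.8 km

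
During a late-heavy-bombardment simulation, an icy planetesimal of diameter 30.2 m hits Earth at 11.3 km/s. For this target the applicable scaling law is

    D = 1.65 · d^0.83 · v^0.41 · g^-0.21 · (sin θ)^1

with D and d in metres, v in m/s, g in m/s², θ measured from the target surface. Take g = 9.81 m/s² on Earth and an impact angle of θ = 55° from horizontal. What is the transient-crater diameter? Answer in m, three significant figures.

In SI units: v = 11300 m/s.
d^0.83 = 30.2^0.83 = 16.92
v^0.41 = 11300^0.41 = 45.89
g^-0.21 = 9.81^-0.21 = 0.6191
(sin 55°)^1 = 0.8192^1 = 0.8192
D = 1.65 × 16.92 × 45.89 × 0.6191 × 0.8192 = 649.8 m

D ≈ 650 m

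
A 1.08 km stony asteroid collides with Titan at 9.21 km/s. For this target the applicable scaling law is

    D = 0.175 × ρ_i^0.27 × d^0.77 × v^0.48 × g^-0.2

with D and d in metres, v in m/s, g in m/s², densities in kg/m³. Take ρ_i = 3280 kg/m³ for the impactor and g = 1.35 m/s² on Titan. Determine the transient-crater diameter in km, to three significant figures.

D ≈ 25.4 km

In SI units: d = 1080 m, v = 9210 m/s.
ρ_i^0.27 = 3280^0.27 = 8.898
d^0.77 = 1080^0.77 = 216.6
v^0.48 = 9210^0.48 = 79.95
g^-0.2 = 1.35^-0.2 = 0.9417
D = 0.175 × 8.898 × 216.6 × 79.95 × 0.9417 = 25393 m
   = 25.39 km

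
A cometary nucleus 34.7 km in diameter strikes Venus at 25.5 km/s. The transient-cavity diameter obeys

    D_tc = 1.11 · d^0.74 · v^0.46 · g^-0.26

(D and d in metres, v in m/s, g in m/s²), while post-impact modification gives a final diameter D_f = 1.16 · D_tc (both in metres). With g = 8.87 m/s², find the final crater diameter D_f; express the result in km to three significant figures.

In SI: d = 34700 m, v = 25500 m/s.
d^0.74 = 34700^0.74 = 2290
v^0.46 = 25500^0.46 = 106.4
g^-0.26 = 8.87^-0.26 = 0.5669
D_tc = 1.11 × 2290 × 106.4 × 0.5669 = 1.533 × 10^5 m
D_f = 1.16 × 1.533 × 10^5 = 1.778 × 10^5 m
     = 177.8 km

D_f ≈ 178 km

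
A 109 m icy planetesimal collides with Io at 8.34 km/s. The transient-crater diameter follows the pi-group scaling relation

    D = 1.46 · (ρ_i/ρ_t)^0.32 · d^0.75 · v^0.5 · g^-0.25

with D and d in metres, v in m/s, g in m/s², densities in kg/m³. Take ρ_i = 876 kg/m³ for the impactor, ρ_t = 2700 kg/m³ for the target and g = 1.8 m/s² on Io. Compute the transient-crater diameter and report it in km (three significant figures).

D ≈ 2.71 km

In SI units: v = 8340 m/s.
(ρ_i/ρ_t)^0.32 = (876/2700)^0.32 = 0.6975
d^0.75 = 109^0.75 = 33.73
v^0.5 = 8340^0.5 = 91.32
g^-0.25 = 1.8^-0.25 = 0.8633
D = 1.46 × 0.6975 × 33.73 × 91.32 × 0.8633 = 2708 m
   = 2.708 km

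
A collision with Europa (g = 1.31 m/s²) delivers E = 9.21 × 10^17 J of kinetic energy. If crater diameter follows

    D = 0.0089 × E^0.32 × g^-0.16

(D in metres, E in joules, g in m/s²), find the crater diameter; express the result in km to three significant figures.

E^0.32 = (9.21 × 10^17)^0.32 = 5.605 × 10^5
g^-0.16 = 1.31^-0.16 = 0.9577
D = 0.0089 × 5.605 × 10^5 × 0.9577 = 4777 m
   = 4.777 km

D ≈ 4.78 km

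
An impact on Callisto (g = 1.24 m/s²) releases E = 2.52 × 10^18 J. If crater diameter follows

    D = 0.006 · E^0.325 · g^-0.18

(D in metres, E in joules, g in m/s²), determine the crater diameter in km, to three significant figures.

E^0.325 = (2.52 × 10^18)^0.325 = 9.560 × 10^5
g^-0.18 = 1.24^-0.18 = 0.9620
D = 0.006 × 9.560 × 10^5 × 0.9620 = 5518 m
   = 5.518 km

D ≈ 5.52 km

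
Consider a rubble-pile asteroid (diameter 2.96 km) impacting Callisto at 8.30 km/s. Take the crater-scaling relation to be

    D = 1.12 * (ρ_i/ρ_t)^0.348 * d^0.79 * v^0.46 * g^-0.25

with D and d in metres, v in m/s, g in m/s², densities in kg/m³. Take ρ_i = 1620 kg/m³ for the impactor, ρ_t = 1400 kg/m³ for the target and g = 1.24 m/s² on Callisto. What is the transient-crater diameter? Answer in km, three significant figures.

D ≈ 39.2 km

In SI units: d = 2960 m, v = 8300 m/s.
(ρ_i/ρ_t)^0.348 = (1620/1400)^0.348 = 1.052
d^0.79 = 2960^0.79 = 552.5
v^0.46 = 8300^0.46 = 63.50
g^-0.25 = 1.24^-0.25 = 0.9476
D = 1.12 × 1.052 × 552.5 × 63.50 × 0.9476 = 39171 m
   = 39.17 km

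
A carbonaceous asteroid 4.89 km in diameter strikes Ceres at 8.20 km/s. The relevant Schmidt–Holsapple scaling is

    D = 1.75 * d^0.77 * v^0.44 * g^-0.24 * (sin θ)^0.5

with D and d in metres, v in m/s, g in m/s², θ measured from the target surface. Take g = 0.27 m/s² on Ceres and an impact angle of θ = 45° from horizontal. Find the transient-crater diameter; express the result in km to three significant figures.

In SI units: d = 4890 m, v = 8200 m/s.
d^0.77 = 4890^0.77 = 693.1
v^0.44 = 8200^0.44 = 52.73
g^-0.24 = 0.27^-0.24 = 1.369
(sin 45°)^0.5 = 0.7071^0.5 = 0.8409
D = 1.75 × 693.1 × 52.73 × 1.369 × 0.8409 = 73627 m
   = 73.63 km

D ≈ 73.6 km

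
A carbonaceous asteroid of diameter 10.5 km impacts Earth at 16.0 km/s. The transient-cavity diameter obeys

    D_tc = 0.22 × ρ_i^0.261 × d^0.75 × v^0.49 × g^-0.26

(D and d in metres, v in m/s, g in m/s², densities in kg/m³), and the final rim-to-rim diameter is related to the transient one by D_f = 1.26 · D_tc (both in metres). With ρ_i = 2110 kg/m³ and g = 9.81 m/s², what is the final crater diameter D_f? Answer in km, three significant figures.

In SI: d = 10500 m, v = 16000 m/s.
ρ_i^0.261 = 2110^0.261 = 7.373
d^0.75 = 10500^0.75 = 1037
v^0.49 = 16000^0.49 = 114.8
g^-0.26 = 9.81^-0.26 = 0.5523
D_tc = 0.22 × 7.373 × 1037 × 114.8 × 0.5523 = 1.067 × 10^5 m
D_f = 1.26 × 1.067 × 10^5 = 1.344 × 10^5 m
     = 134.4 km

D_f ≈ 134 km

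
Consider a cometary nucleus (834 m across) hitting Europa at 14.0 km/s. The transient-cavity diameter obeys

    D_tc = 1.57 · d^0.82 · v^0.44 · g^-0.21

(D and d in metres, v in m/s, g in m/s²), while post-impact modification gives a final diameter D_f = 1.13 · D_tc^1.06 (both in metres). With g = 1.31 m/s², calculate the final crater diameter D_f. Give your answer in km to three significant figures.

D_f ≈ 51.0 km

v = 14000 m/s.
d^0.82 = 834^0.82 = 248.5
v^0.44 = 14000^0.44 = 66.73
g^-0.21 = 1.31^-0.21 = 0.9449
D_tc = 1.57 × 248.5 × 66.73 × 0.9449 = 24600 m
D_f = 1.13 × (24600)^1.06 = 50988 m
     = 50.99 km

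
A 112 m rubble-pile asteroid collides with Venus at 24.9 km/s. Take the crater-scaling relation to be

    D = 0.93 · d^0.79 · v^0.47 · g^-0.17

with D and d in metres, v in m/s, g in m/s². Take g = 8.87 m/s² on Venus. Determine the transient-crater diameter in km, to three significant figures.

In SI units: v = 24900 m/s.
d^0.79 = 112^0.79 = 41.58
v^0.47 = 24900^0.47 = 116.5
g^-0.17 = 8.87^-0.17 = 0.6900
D = 0.93 × 41.58 × 116.5 × 0.6900 = 3108 m
   = 3.108 km

D ≈ 3.11 km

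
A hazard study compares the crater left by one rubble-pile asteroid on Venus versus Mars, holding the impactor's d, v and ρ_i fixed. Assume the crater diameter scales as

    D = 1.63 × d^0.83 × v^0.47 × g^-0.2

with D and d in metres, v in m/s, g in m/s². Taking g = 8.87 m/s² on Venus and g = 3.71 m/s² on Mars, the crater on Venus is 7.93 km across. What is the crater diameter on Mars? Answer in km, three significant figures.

All impactor-dependent factors cancel in the ratio, leaving D_Mars/D_Venus = (g_Mars/g_Venus)^-0.2.
(3.71/8.87)^-0.2 = 0.4183^-0.2 = 1.190
D_Mars = 1.190 × 7.93 km = 9.44 km

D ≈ 9.44 km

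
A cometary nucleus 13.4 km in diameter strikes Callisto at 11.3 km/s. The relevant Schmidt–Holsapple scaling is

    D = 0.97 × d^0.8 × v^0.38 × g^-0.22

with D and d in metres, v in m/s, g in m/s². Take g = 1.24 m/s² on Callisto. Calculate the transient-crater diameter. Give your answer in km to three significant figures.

D ≈ 64.3 km

In SI units: d = 13400 m, v = 11300 m/s.
d^0.8 = 13400^0.8 = 2003
v^0.38 = 11300^0.38 = 34.69
g^-0.22 = 1.24^-0.22 = 0.9538
D = 0.97 × 2003 × 34.69 × 0.9538 = 64286 m
   = 64.29 km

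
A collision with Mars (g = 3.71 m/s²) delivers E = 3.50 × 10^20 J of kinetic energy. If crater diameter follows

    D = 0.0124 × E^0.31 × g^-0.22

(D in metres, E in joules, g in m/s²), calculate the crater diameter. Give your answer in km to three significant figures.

D ≈ 21.7 km

E^0.31 = (3.50 × 10^20)^0.31 = 2.337 × 10^6
g^-0.22 = 3.71^-0.22 = 0.7494
D = 0.0124 × 2.337 × 10^6 × 0.7494 = 21717 m
   = 21.72 km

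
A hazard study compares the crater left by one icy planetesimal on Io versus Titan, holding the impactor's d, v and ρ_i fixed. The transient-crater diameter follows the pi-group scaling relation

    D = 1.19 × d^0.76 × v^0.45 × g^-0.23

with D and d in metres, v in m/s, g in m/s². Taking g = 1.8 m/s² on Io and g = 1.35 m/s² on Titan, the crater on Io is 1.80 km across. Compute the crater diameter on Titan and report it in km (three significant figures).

D ≈ 1.92 km

All impactor-dependent factors cancel in the ratio, leaving D_Titan/D_Io = (g_Titan/g_Io)^-0.23.
(1.35/1.8)^-0.23 = 0.7500^-0.23 = 1.068
D_Titan = 1.068 × 1.80 km = 1.92 km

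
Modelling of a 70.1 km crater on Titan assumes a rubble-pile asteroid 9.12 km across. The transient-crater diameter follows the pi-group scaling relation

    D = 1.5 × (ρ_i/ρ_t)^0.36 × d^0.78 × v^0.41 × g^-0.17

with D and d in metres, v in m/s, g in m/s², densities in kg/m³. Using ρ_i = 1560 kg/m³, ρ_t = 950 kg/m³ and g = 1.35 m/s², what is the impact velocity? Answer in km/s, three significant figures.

Rearranging for v: v = [D / (1.5 · (1560/950)^0.36 · 9120^0.78 · 1.35^-0.17)]^(1/0.41).
D = 70100 m.
(1560/950)^0.36 = 1.195
9120^0.78 = 1227
1.35^-0.17 = 0.9503
Denominator = 1.5 × 1.195 × 1227 × 0.9503 = 2090
D / 2090 = 70100 / 2090 = 33.54
v = 33.54^(1/0.41) = 33.54^2.439 = 5258 m/s

v ≈ 5.26 km/s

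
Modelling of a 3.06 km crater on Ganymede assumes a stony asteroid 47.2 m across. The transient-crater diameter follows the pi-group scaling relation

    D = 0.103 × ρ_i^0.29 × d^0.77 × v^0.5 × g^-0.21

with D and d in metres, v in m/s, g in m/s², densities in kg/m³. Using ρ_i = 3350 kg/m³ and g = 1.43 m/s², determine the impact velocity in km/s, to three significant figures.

Rearranging for v: v = [D / (0.103 · 3350^0.29 · 47.2^0.77 · 1.43^-0.21)]^(1/0.5).
D = 3060 m.
3350^0.29 = 10.53
47.2^0.77 = 19.45
1.43^-0.21 = 0.9276
Denominator = 0.103 × 10.53 × 19.45 × 0.9276 = 19.57
D / 19.57 = 3060 / 19.57 = 156.4
v = 156.4^(1/0.5) = 156.4^2 = 24461 m/s

v ≈ 24.5 km/s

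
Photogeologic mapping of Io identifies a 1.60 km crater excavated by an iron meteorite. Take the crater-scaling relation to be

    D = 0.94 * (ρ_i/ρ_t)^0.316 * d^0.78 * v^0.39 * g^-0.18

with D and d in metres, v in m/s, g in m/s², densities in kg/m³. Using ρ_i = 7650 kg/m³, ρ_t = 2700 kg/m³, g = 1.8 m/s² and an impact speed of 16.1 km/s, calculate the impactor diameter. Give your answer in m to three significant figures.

d ≈ 82.1 m

Rearranging for d: d = [D / (0.94 · (7650/2700)^0.316 · 16100^0.39 · 1.8^-0.18)]^(1/0.78).
D = 1600 m.
(7650/2700)^0.316 = 1.390
16100^0.39 = 43.72
1.8^-0.18 = 0.8996
Denominator = 0.94 × 1.390 × 43.72 × 0.8996 = 51.39
D / 51.39 = 1600 / 51.39 = 31.13
d = 31.13^(1/0.78) = 31.13^1.2821 = 82.11 m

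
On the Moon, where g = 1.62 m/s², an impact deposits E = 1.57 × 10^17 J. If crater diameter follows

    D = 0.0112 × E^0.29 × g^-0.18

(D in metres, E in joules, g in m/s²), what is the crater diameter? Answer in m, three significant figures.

E^0.29 = (1.57 × 10^17)^0.29 = 9.701 × 10^4
g^-0.18 = 1.62^-0.18 = 0.9168
D = 0.0112 × 9.701 × 10^4 × 0.9168 = 996.1 m

D ≈ 996 m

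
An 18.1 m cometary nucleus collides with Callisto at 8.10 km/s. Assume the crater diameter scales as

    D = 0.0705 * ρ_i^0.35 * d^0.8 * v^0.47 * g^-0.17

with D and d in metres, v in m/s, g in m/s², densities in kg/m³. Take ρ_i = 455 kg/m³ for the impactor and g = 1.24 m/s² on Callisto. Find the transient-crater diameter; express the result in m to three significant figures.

D ≈ 403 m

In SI units: v = 8100 m/s.
ρ_i^0.35 = 455^0.35 = 8.517
d^0.8 = 18.1^0.8 = 10.14
v^0.47 = 8100^0.47 = 68.70
g^-0.17 = 1.24^-0.17 = 0.9641
D = 0.0705 × 8.517 × 10.14 × 68.70 × 0.9641 = 403.3 m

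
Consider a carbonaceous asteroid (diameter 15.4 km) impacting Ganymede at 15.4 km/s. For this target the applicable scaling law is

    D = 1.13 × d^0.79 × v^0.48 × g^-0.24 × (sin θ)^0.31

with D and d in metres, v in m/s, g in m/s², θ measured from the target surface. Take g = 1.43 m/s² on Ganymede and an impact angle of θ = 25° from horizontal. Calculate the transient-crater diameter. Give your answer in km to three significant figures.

In SI units: d = 15400 m, v = 15400 m/s.
d^0.79 = 15400^0.79 = 2033
v^0.48 = 15400^0.48 = 102.3
g^-0.24 = 1.43^-0.24 = 0.9177
(sin 25°)^0.31 = 0.4226^0.31 = 0.7657
D = 1.13 × 2033 × 102.3 × 0.9177 × 0.7657 = 1.651 × 10^5 m
   = 165.1 km

D ≈ 165 km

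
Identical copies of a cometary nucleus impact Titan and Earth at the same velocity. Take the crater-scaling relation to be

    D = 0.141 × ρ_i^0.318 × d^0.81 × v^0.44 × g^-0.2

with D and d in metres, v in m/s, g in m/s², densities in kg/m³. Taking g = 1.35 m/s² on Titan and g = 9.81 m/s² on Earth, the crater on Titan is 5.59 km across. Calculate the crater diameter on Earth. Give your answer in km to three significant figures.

All impactor-dependent factors cancel in the ratio, leaving D_Earth/D_Titan = (g_Earth/g_Titan)^-0.2.
(9.81/1.35)^-0.2 = 7.267^-0.2 = 0.6726
D_Earth = 0.6726 × 5.59 km = 3.76 km

D ≈ 3.76 km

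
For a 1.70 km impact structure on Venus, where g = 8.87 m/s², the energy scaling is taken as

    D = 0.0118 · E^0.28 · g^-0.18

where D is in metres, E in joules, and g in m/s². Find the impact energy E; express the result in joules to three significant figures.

Rearranging: E = [D / (0.0118 · g^-0.18)]^(1/0.28).
D = 1700 m.
g^-0.18 = 8.87^-0.18 = 0.6751
D / (0.0118 × 0.6751) = 1700 / (7.966 × 10^-3) = 2.134 × 10^5
E = (2.134 × 10^5)^3.5714 = 1.078 × 10^19 J

E ≈ 1.08 × 10^19 J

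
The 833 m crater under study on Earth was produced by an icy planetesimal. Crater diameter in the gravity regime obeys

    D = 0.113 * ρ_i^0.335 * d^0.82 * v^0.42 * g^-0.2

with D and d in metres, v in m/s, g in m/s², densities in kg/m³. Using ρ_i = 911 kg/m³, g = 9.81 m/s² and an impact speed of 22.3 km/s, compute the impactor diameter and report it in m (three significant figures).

Rearranging for d: d = [D / (0.113 · 911^0.335 · 22300^0.42 · 9.81^-0.2)]^(1/0.82).
911^0.335 = 9.805
22300^0.42 = 67.03
9.81^-0.2 = 0.6334
Denominator = 0.113 × 9.805 × 67.03 × 0.6334 = 47.04
D / 47.04 = 833 / 47.04 = 17.71
d = 17.71^(1/0.82) = 17.71^1.2195 = 33.28 m

d ≈ 33.3 m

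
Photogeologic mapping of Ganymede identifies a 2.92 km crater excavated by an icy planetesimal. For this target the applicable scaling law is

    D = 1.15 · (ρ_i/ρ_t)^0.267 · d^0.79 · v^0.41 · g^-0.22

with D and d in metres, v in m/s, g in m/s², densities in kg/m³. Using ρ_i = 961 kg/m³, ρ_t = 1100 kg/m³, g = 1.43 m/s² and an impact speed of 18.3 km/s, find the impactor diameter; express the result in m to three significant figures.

Rearranging for d: d = [D / (1.15 · (961/1100)^0.267 · 18300^0.41 · 1.43^-0.22)]^(1/0.79).
D = 2920 m.
(961/1100)^0.267 = 0.9646
18300^0.41 = 55.92
1.43^-0.22 = 0.9243
Denominator = 1.15 × 0.9646 × 55.92 × 0.9243 = 57.34
D / 57.34 = 2920 / 57.34 = 50.92
d = 50.92^(1/0.79) = 50.92^1.2658 = 144.7 m

d ≈ 145 m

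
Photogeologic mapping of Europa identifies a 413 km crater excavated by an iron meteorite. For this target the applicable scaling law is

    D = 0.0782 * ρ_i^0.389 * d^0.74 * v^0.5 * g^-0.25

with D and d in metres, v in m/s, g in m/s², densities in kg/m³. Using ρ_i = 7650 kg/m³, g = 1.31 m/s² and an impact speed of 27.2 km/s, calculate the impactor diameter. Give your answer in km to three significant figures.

d ≈ 12.2 km

Rearranging for d: d = [D / (0.0782 · 7650^0.389 · 27200^0.5 · 1.31^-0.25)]^(1/0.74).
D = 413000 m.
7650^0.389 = 32.41
27200^0.5 = 164.9
1.31^-0.25 = 0.9347
Denominator = 0.0782 × 32.41 × 164.9 × 0.9347 = 390.6
D / 390.6 = 413000 / 390.6 = 1057
d = 1057^(1/0.74) = 1057^1.3514 = 12211 m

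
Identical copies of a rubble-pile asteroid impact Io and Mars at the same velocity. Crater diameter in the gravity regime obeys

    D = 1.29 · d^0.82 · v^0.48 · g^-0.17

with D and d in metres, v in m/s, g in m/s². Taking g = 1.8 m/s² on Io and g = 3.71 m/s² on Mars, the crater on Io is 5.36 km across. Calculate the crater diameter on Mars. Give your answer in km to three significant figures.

D ≈ 4.74 km

All impactor-dependent factors cancel in the ratio, leaving D_Mars/D_Io = (g_Mars/g_Io)^-0.17.
(3.71/1.8)^-0.17 = 2.061^-0.17 = 0.8843
D_Mars = 0.8843 × 5.36 km = 4.74 km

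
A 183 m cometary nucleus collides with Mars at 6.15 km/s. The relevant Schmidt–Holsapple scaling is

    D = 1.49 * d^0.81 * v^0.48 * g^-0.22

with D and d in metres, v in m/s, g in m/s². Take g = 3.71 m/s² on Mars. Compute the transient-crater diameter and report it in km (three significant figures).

D ≈ 5.00 km

In SI units: v = 6150 m/s.
d^0.81 = 183^0.81 = 68.01
v^0.48 = 6150^0.48 = 65.87
g^-0.22 = 3.71^-0.22 = 0.7494
D = 1.49 × 68.01 × 65.87 × 0.7494 = 5002 m
   = 5.002 km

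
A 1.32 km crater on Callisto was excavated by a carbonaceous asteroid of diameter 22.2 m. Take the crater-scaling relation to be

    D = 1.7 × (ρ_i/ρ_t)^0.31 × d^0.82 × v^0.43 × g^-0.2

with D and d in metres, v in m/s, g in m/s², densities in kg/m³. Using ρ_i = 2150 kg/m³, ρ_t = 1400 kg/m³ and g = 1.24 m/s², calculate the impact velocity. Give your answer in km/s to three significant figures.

Rearranging for v: v = [D / (1.7 · (2150/1400)^0.31 · 22.2^0.82 · 1.24^-0.2)]^(1/0.43).
D = 1320 m.
(2150/1400)^0.31 = 1.142
22.2^0.82 = 12.71
1.24^-0.2 = 0.9579
Denominator = 1.7 × 1.142 × 12.71 × 0.9579 = 23.64
D / 23.64 = 1320 / 23.64 = 55.84
v = 55.84^(1/0.43) = 55.84^2.3256 = 11553 m/s

v ≈ 11.6 km/s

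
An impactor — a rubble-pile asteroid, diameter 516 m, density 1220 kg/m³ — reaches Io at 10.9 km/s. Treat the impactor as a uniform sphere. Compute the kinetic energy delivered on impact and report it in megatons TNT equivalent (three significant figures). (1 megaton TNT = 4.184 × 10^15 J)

E ≈ 1250 Mt TNT

v = 10900 m/s.
Mass m = (π/6) ρ d³ = (π/6) × 1220 × (516)³ = 8.776 × 10^10 kg
E = ½ m v² = 0.5 × 8.776 × 10^10 × (10900)² = 5.213 × 10^18 J
   = 5.213 × 10^18 / 4.184×10^15 = 1246 Mt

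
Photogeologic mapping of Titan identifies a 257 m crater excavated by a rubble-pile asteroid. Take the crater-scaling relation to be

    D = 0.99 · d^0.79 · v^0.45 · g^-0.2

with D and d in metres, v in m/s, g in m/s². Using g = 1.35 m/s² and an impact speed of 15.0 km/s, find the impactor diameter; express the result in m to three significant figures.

Rearranging for d: d = [D / (0.99 · 15000^0.45 · 1.35^-0.2)]^(1/0.79).
15000^0.45 = 75.73
1.35^-0.2 = 0.9417
Denominator = 0.99 × 75.73 × 0.9417 = 70.60
D / 70.60 = 257 / 70.60 = 3.640
d = 3.640^(1/0.79) = 3.640^1.2658 = 5.131 m

d ≈ 5.13 m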